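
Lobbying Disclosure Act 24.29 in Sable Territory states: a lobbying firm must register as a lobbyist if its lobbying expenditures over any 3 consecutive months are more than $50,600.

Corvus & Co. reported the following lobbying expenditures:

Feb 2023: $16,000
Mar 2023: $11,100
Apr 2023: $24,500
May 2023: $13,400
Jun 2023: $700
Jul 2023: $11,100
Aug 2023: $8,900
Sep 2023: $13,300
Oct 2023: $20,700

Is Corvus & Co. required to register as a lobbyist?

Yes

Feb 2023–Apr 2023: $16,000 + $11,100 + $24,500 = $51,600 (over)
Mar 2023–May 2023: $11,100 + $24,500 + $13,400 = $49,000 (under)
Apr 2023–Jun 2023: $24,500 + $13,400 + $700 = $38,600 (under)
May 2023–Jul 2023: $13,400 + $700 + $11,100 = $25,200 (under)
Jun 2023–Aug 2023: $700 + $11,100 + $8,900 = $20,700 (under)
Jul 2023–Sep 2023: $11,100 + $8,900 + $13,300 = $33,300 (under)
Aug 2023–Oct 2023: $8,900 + $13,300 + $20,700 = $42,900 (under)
At least one window exceeds $50,600.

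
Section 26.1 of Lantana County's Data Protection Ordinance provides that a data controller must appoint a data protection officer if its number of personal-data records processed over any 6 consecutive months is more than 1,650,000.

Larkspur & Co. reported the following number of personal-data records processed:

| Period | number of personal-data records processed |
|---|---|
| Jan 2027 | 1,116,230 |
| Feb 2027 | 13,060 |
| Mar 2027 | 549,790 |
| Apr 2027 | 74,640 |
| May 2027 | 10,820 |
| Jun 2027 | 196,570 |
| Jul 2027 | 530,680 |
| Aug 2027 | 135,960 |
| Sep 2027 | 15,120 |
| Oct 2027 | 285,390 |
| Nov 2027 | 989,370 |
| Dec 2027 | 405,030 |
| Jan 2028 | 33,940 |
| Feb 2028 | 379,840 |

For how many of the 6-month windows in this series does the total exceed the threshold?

5

Jan 2027–Jun 2027: 1,116,230 + 13,060 + 549,790 + 74,640 + 10,820 + 196,570 = 1,961,110 (over)
Feb 2027–Jul 2027: 13,060 + 549,790 + 74,640 + 10,820 + 196,570 + 530,680 = 1,375,560 (under)
Mar 2027–Aug 2027: 549,790 + 74,640 + 10,820 + 196,570 + 530,680 + 135,960 = 1,498,460 (under)
Apr 2027–Sep 2027: 74,640 + 10,820 + 196,570 + 530,680 + 135,960 + 15,120 = 963,790 (under)
May 2027–Oct 2027: 10,820 + 196,570 + 530,680 + 135,960 + 15,120 + 285,390 = 1,174,540 (under)
Jun 2027–Nov 2027: 196,570 + 530,680 + 135,960 + 15,120 + 285,390 + 989,370 = 2,153,090 (over)
Jul 2027–Dec 2027: 530,680 + 135,960 + 15,120 + 285,390 + 989,370 + 405,030 = 2,361,550 (over)
Aug 2027–Jan 2028: 135,960 + 15,120 + 285,390 + 989,370 + 405,030 + 33,940 = 1,864,810 (over)
Sep 2027–Feb 2028: 15,120 + 285,390 + 989,370 + 405,030 + 33,940 + 379,840 = 2,108,690 (over)
5 windows exceed the threshold.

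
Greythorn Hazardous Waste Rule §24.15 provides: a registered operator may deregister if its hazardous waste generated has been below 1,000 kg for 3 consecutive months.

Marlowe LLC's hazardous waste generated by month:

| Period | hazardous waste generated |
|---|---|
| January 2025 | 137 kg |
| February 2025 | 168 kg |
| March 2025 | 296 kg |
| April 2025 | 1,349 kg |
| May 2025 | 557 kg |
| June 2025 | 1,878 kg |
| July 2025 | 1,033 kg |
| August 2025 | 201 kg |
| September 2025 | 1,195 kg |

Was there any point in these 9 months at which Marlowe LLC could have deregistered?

Yes

Months below 1,000 kg: January 2025, February 2025, March 2025, May 2025, August 2025.
Longest run of consecutive months below the threshold: 3.
3 ≥ 3, so Marlowe LLC became eligible.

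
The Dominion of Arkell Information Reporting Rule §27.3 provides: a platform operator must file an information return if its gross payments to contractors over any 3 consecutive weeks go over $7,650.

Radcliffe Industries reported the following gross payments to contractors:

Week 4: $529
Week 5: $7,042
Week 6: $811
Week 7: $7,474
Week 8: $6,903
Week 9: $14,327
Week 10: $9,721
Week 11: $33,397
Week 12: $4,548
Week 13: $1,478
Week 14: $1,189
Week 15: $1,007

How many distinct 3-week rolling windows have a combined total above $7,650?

Week 4–Week 6: $529 + $7,042 + $811 = $8,382 (over)
Week 5–Week 7: $7,042 + $811 + $7,474 = $15,327 (over)
Week 6–Week 8: $811 + $7,474 + $6,903 = $15,188 (over)
Week 7–Week 9: $7,474 + $6,903 + $14,327 = $28,704 (over)
Week 8–Week 10: $6,903 + $14,327 + $9,721 = $30,951 (over)
Week 9–Week 11: $14,327 + $9,721 + $33,397 = $57,445 (over)
Week 10–Week 12: $9,721 + $33,397 + $4,548 = $47,666 (over)
Week 11–Week 13: $33,397 + $4,548 + $1,478 = $39,423 (over)
Week 12–Week 14: $4,548 + $1,478 + $1,189 = $7,215 (under)
Week 13–Week 15: $1,478 + $1,189 + $1,007 = $3,674 (under)
8 windows exceed the threshold.

8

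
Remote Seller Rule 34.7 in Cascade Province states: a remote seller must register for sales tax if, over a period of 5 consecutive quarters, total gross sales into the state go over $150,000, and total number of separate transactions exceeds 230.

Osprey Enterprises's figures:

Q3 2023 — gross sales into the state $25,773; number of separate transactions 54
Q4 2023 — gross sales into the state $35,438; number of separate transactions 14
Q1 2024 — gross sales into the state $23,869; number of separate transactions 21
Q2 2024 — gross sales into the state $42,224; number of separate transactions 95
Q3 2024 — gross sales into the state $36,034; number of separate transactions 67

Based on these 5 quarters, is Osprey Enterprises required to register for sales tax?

Yes

Total gross sales into the state: $25,773 + $35,438 + $23,869 + $42,224 + $36,034 = $163,338 (> $150,000).
Total number of separate transactions: 54 + 14 + 21 + 95 + 67 = 251 (> 230).
The test is 'and': both thresholds are exceeded.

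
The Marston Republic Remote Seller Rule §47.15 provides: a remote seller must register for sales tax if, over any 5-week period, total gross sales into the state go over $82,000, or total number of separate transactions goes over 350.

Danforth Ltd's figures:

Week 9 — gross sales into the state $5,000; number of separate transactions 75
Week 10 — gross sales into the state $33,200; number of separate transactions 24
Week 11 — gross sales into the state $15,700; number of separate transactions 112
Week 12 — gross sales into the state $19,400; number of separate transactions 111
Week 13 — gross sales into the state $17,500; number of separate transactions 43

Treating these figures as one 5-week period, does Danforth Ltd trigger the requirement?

Total gross sales into the state: $5,000 + $33,200 + $15,700 + $19,400 + $17,500 = $90,800 (> $82,000).
Total number of separate transactions: 75 + 24 + 112 + 111 + 43 = 365 (> 350).
The test is 'or': at least one threshold is exceeded.

Yes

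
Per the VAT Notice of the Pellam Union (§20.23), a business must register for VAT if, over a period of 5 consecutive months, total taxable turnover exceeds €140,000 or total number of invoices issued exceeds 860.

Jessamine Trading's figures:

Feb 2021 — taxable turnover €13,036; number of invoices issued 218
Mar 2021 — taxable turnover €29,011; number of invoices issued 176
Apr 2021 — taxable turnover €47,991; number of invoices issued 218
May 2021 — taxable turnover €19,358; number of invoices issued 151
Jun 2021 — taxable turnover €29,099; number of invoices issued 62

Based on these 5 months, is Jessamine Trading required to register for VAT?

No

Total taxable turnover: €13,036 + €29,011 + €47,991 + €19,358 + €29,099 = €138,495 (≤ €140,000).
Total number of invoices issued: 218 + 176 + 218 + 151 + 62 = 825 (≤ 860).
The test is 'or': neither threshold is exceeded.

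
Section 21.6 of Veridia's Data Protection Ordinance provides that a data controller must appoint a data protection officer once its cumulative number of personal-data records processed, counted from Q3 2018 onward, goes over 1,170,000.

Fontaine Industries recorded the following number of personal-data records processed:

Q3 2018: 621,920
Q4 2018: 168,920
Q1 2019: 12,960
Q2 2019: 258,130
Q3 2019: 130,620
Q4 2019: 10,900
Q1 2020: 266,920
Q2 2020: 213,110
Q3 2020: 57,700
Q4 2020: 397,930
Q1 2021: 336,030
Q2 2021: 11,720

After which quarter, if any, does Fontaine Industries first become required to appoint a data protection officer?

Through Q3 2018: 621,920
Through Q4 2018: 790,840
Through Q1 2019: 803,800
Through Q2 2019: 1,061,930
Through Q3 2019: 1,192,550 ← exceeds threshold

Q3 2019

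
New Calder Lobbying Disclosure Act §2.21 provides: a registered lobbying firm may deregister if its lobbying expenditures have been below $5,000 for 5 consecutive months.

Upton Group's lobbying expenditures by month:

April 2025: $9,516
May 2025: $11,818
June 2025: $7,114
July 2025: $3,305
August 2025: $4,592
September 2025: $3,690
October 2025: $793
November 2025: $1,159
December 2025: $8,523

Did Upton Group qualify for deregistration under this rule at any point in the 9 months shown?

Months below $5,000: July 2025, August 2025, September 2025, October 2025, November 2025.
Longest run of consecutive months below the threshold: 5.
5 ≥ 5, so Upton Group became eligible.

Yes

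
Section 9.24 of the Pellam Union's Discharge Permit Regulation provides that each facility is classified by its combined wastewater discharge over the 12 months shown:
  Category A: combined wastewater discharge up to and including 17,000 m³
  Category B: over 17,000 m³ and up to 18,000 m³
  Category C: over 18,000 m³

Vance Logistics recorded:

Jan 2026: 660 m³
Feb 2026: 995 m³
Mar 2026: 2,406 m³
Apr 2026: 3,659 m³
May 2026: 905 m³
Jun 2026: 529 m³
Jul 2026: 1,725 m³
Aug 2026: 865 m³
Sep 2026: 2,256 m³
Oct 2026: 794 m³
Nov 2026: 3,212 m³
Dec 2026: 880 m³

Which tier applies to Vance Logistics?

Category C

Combined wastewater discharge: 660 m³ + 995 m³ + 2,406 m³ + 3,659 m³ + 905 m³ + 529 m³ + 1,725 m³ + 865 m³ + 2,256 m³ + 794 m³ + 3,212 m³ + 880 m³ = 18,886 m³.
18,886 m³ > 18,000 m³, so Category C applies.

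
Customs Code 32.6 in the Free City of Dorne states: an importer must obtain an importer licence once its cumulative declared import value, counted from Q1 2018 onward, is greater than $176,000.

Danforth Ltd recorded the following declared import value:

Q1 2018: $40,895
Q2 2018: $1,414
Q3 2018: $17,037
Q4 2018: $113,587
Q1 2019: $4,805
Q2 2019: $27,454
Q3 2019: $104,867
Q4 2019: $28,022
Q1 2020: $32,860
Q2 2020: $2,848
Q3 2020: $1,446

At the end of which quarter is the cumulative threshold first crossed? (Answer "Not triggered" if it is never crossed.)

Through Q1 2018: $40,895
Through Q2 2018: $42,309
Through Q3 2018: $59,346
Through Q4 2018: $172,933
Through Q1 2019: $177,738 ← exceeds threshold

Q1 2019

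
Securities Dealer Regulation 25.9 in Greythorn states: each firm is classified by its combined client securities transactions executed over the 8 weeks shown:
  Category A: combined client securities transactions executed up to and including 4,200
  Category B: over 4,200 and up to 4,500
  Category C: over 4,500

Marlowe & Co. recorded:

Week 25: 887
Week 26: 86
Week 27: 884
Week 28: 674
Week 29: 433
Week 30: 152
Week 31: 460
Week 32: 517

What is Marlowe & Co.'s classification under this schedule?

Category A

Combined client securities transactions executed: 887 + 86 + 884 + 674 + 433 + 152 + 460 + 517 = 4,093.
4,093 ≤ 4,200, so Category A applies.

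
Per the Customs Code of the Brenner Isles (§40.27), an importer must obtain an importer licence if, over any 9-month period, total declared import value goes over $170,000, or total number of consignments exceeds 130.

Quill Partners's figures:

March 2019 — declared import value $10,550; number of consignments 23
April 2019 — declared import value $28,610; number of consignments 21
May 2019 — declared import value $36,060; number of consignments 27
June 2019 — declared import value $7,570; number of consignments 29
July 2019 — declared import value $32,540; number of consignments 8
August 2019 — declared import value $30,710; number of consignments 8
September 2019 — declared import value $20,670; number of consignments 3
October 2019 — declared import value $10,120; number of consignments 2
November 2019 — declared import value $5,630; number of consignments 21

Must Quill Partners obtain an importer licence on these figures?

Yes

Total declared import value: $10,550 + $28,610 + $36,060 + $7,570 + $32,540 + $30,710 + $20,670 + $10,120 + $5,630 = $182,460 (> $170,000).
Total number of consignments: 23 + 21 + 27 + 29 + 8 + 8 + 3 + 2 + 21 = 142 (> 130).
The test is 'or': at least one threshold is exceeded.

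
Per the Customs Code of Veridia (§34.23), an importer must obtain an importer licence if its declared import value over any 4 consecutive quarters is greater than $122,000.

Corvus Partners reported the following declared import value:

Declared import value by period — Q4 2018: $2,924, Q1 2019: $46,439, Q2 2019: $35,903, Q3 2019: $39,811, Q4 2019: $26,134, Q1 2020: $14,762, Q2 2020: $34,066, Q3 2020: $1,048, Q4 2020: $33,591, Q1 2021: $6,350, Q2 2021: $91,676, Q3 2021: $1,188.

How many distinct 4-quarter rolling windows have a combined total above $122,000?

4

Q4 2018–Q3 2019: $2,924 + $46,439 + $35,903 + $39,811 = $125,077 (over)
Q1 2019–Q4 2019: $46,439 + $35,903 + $39,811 + $26,134 = $148,287 (over)
Q2 2019–Q1 2020: $35,903 + $39,811 + $26,134 + $14,762 = $116,610 (under)
Q3 2019–Q2 2020: $39,811 + $26,134 + $14,762 + $34,066 = $114,773 (under)
Q4 2019–Q3 2020: $26,134 + $14,762 + $34,066 + $1,048 = $76,010 (under)
Q1 2020–Q4 2020: $14,762 + $34,066 + $1,048 + $33,591 = $83,467 (under)
Q2 2020–Q1 2021: $34,066 + $1,048 + $33,591 + $6,350 = $75,055 (under)
Q3 2020–Q2 2021: $1,048 + $33,591 + $6,350 + $91,676 = $132,665 (over)
Q4 2020–Q3 2021: $33,591 + $6,350 + $91,676 + $1,188 = $132,805 (over)
4 windows exceed the threshold.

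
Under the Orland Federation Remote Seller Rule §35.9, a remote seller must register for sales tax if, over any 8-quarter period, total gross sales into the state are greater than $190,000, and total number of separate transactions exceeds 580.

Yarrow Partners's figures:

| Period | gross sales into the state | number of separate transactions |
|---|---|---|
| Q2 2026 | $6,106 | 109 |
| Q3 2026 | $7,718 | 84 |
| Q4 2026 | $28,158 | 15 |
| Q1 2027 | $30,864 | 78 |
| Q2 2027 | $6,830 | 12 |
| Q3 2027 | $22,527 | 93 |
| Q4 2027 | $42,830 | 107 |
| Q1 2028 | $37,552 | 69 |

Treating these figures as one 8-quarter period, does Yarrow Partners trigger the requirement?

No

Total gross sales into the state: $6,106 + $7,718 + $28,158 + $30,864 + $6,830 + $22,527 + $42,830 + $37,552 = $182,585 (≤ $190,000).
Total number of separate transactions: 109 + 84 + 15 + 78 + 12 + 93 + 107 + 69 = 567 (≤ 580).
The test is 'and': the rule requires both, and at least one is not exceeded.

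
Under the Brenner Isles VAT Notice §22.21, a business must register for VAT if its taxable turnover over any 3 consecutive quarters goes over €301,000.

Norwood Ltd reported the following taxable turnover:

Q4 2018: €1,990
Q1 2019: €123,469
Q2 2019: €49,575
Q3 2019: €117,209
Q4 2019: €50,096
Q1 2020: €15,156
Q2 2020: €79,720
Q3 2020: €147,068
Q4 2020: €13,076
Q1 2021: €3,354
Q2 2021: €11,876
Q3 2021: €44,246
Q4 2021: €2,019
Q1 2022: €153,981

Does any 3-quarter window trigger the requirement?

No

Q4 2018–Q2 2019: €1,990 + €123,469 + €49,575 = €175,034 (under)
Q1 2019–Q3 2019: €123,469 + €49,575 + €117,209 = €290,253 (under)
Q2 2019–Q4 2019: €49,575 + €117,209 + €50,096 = €216,880 (under)
Q3 2019–Q1 2020: €117,209 + €50,096 + €15,156 = €182,461 (under)
Q4 2019–Q2 2020: €50,096 + €15,156 + €79,720 = €144,972 (under)
Q1 2020–Q3 2020: €15,156 + €79,720 + €147,068 = €241,944 (under)
Q2 2020–Q4 2020: €79,720 + €147,068 + €13,076 = €239,864 (under)
Q3 2020–Q1 2021: €147,068 + €13,076 + €3,354 = €163,498 (under)
Q4 2020–Q2 2021: €13,076 + €3,354 + €11,876 = €28,306 (under)
Q1 2021–Q3 2021: €3,354 + €11,876 + €44,246 = €59,476 (under)
Q2 2021–Q4 2021: €11,876 + €44,246 + €2,019 = €58,141 (under)
Q3 2021–Q1 2022: €44,246 + €2,019 + €153,981 = €200,246 (under)
No window exceeds €301,000.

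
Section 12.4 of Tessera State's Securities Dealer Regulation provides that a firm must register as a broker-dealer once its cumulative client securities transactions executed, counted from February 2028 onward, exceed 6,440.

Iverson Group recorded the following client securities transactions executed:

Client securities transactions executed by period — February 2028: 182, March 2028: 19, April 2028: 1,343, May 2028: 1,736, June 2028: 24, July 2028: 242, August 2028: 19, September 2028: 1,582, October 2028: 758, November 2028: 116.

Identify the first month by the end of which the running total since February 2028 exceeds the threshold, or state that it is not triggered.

Through February 2028: 182
Through March 2028: 201
Through April 2028: 1,544
Through May 2028: 3,280
Through June 2028: 3,304
Through July 2028: 3,546
Through August 2028: 3,565
Through September 2028: 5,147
Through October 2028: 5,905
Through November 2028: 6,021
Final cumulative total 6,021 ≤ 6,440; the threshold is never exceeded.

Not triggered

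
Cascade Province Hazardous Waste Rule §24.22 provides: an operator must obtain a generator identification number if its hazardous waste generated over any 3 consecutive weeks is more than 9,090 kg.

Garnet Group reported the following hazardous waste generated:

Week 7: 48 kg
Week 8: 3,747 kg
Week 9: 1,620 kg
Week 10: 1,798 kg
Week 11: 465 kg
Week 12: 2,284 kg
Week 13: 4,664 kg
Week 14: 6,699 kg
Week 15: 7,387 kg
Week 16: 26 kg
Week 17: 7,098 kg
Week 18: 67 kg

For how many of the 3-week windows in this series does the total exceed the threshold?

Week 7–Week 9: 48 kg + 3,747 kg + 1,620 kg = 5,415 kg (under)
Week 8–Week 10: 3,747 kg + 1,620 kg + 1,798 kg = 7,165 kg (under)
Week 9–Week 11: 1,620 kg + 1,798 kg + 465 kg = 3,883 kg (under)
Week 10–Week 12: 1,798 kg + 465 kg + 2,284 kg = 4,547 kg (under)
Week 11–Week 13: 465 kg + 2,284 kg + 4,664 kg = 7,413 kg (under)
Week 12–Week 14: 2,284 kg + 4,664 kg + 6,699 kg = 13,647 kg (over)
Week 13–Week 15: 4,664 kg + 6,699 kg + 7,387 kg = 18,750 kg (over)
Week 14–Week 16: 6,699 kg + 7,387 kg + 26 kg = 14,112 kg (over)
Week 15–Week 17: 7,387 kg + 26 kg + 7,098 kg = 14,511 kg (over)
Week 16–Week 18: 26 kg + 7,098 kg + 67 kg = 7,191 kg (under)
4 windows exceed the threshold.

4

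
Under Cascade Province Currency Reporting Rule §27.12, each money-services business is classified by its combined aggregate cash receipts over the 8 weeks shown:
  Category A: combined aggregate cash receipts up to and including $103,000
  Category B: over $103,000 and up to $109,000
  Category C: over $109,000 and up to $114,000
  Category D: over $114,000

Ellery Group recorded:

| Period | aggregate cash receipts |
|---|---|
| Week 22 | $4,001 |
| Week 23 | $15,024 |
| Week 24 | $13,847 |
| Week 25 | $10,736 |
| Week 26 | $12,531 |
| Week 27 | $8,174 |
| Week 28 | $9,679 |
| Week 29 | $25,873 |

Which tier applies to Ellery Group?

Combined aggregate cash receipts: $4,001 + $15,024 + $13,847 + $10,736 + $12,531 + $8,174 + $9,679 + $25,873 = $99,865.
$99,865 ≤ $103,000, so Category A applies.

Category A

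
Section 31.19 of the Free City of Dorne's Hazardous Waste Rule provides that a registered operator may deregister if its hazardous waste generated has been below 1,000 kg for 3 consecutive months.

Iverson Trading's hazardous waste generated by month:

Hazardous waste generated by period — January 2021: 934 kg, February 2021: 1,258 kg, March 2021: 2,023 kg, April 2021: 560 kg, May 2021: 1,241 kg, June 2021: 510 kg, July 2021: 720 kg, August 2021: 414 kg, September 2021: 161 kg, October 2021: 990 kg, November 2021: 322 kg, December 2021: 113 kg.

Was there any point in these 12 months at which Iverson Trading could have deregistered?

Yes

Months below 1,000 kg: January 2021, April 2021, June 2021, July 2021, August 2021, September 2021, October 2021, November 2021, December 2021.
Longest run of consecutive months below the threshold: 7.
7 ≥ 3, so Iverson Trading became eligible.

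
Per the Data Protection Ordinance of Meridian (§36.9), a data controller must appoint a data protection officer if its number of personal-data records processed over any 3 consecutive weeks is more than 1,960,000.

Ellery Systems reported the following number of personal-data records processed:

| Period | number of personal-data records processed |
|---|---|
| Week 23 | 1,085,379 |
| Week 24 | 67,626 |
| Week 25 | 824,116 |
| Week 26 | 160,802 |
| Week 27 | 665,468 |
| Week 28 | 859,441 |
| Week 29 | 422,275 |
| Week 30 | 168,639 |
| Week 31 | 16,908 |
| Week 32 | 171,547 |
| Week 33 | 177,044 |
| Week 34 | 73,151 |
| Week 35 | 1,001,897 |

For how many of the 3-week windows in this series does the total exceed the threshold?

Week 23–Week 25: 1,085,379 + 67,626 + 824,116 = 1,977,121 (over)
Week 24–Week 26: 67,626 + 824,116 + 160,802 = 1,052,544 (under)
Week 25–Week 27: 824,116 + 160,802 + 665,468 = 1,650,386 (under)
Week 26–Week 28: 160,802 + 665,468 + 859,441 = 1,685,711 (under)
Week 27–Week 29: 665,468 + 859,441 + 422,275 = 1,947,184 (under)
Week 28–Week 30: 859,441 + 422,275 + 168,639 = 1,450,355 (under)
Week 29–Week 31: 422,275 + 168,639 + 16,908 = 607,822 (under)
Week 30–Week 32: 168,639 + 16,908 + 171,547 = 357,094 (under)
Week 31–Week 33: 16,908 + 171,547 + 177,044 = 365,499 (under)
Week 32–Week 34: 171,547 + 177,044 + 73,151 = 421,742 (under)
Week 33–Week 35: 177,044 + 73,151 + 1,001,897 = 1,252,092 (under)
1 window exceeds the threshold.

1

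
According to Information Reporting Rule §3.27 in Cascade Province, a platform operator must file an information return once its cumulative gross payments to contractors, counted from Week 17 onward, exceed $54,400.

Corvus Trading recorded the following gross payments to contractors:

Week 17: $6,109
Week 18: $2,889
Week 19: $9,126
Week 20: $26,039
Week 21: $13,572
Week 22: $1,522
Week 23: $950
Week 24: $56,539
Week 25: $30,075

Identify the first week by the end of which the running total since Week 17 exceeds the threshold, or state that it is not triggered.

Through Week 17: $6,109
Through Week 18: $8,998
Through Week 19: $18,124
Through Week 20: $44,163
Through Week 21: $57,735 ← exceeds threshold

Week 21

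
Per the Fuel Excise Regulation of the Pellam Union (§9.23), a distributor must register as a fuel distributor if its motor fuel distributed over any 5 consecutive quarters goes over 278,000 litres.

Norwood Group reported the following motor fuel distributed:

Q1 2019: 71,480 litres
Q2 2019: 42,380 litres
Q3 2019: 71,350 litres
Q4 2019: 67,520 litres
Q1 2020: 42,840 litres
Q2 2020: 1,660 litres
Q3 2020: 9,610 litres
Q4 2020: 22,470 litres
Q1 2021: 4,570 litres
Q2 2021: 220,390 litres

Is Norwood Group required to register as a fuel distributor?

Q1 2019–Q1 2020: 71,480 litres + 42,380 litres + 71,350 litres + 67,520 litres + 42,840 litres = 295,570 litres (over)
Q2 2019–Q2 2020: 42,380 litres + 71,350 litres + 67,520 litres + 42,840 litres + 1,660 litres = 225,750 litres (under)
Q3 2019–Q3 2020: 71,350 litres + 67,520 litres + 42,840 litres + 1,660 litres + 9,610 litres = 192,980 litres (under)
Q4 2019–Q4 2020: 67,520 litres + 42,840 litres + 1,660 litres + 9,610 litres + 22,470 litres = 144,100 litres (under)
Q1 2020–Q1 2021: 42,840 litres + 1,660 litres + 9,610 litres + 22,470 litres + 4,570 litres = 81,150 litres (under)
Q2 2020–Q2 2021: 1,660 litres + 9,610 litres + 22,470 litres + 4,570 litres + 220,390 litres = 258,700 litres (under)
At least one window exceeds 278,000 litres.

Yes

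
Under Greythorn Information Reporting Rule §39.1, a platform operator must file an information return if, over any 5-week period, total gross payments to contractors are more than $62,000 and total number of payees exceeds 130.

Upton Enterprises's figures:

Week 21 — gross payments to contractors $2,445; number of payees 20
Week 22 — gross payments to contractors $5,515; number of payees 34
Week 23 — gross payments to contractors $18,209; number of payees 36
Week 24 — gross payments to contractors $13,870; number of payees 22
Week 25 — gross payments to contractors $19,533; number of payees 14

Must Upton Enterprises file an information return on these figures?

No

Total gross payments to contractors: $2,445 + $5,515 + $18,209 + $13,870 + $19,533 = $59,572 (≤ $62,000).
Total number of payees: 20 + 34 + 36 + 22 + 14 = 126 (≤ 130).
The test is 'and': the rule requires both, and at least one is not exceeded.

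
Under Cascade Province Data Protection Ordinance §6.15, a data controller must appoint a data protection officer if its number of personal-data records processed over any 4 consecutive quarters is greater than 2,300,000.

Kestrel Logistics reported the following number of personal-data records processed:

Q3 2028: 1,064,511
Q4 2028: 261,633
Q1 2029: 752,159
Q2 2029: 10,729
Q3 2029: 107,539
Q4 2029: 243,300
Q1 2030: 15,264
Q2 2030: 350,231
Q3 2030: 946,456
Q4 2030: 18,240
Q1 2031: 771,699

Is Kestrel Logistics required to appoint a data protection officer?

No

Q3 2028–Q2 2029: 1,064,511 + 261,633 + 752,159 + 10,729 = 2,089,032 (under)
Q4 2028–Q3 2029: 261,633 + 752,159 + 10,729 + 107,539 = 1,132,060 (under)
Q1 2029–Q4 2029: 752,159 + 10,729 + 107,539 + 243,300 = 1,113,727 (under)
Q2 2029–Q1 2030: 10,729 + 107,539 + 243,300 + 15,264 = 376,832 (under)
Q3 2029–Q2 2030: 107,539 + 243,300 + 15,264 + 350,231 = 716,334 (under)
Q4 2029–Q3 2030: 243,300 + 15,264 + 350,231 + 946,456 = 1,555,251 (under)
Q1 2030–Q4 2030: 15,264 + 350,231 + 946,456 + 18,240 = 1,330,191 (under)
Q2 2030–Q1 2031: 350,231 + 946,456 + 18,240 + 771,699 = 2,086,626 (under)
No window exceeds 2,300,000.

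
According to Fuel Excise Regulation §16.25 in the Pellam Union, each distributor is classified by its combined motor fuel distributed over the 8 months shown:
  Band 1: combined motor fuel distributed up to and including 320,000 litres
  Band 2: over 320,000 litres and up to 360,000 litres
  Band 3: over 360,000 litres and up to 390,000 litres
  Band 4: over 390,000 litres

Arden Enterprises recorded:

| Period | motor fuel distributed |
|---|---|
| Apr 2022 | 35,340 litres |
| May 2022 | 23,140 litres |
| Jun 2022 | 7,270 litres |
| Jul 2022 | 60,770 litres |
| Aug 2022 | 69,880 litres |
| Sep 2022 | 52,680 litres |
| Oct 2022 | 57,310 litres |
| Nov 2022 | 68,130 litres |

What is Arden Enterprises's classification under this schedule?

Combined motor fuel distributed: 35,340 litres + 23,140 litres + 7,270 litres + 60,770 litres + 69,880 litres + 52,680 litres + 57,310 litres + 68,130 litres = 374,520 litres.
360,000 litres < 374,520 litres ≤ 390,000 litres, so Band 3 applies.

Band 3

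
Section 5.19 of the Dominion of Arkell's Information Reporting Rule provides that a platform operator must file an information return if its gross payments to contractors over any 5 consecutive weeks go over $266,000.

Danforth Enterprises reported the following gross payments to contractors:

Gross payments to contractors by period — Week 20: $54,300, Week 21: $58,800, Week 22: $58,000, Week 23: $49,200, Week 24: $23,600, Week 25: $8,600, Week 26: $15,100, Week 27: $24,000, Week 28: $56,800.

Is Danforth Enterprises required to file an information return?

No

Week 20–Week 24: $54,300 + $58,800 + $58,000 + $49,200 + $23,600 = $243,900 (under)
Week 21–Week 25: $58,800 + $58,000 + $49,200 + $23,600 + $8,600 = $198,200 (under)
Week 22–Week 26: $58,000 + $49,200 + $23,600 + $8,600 + $15,100 = $154,500 (under)
Week 23–Week 27: $49,200 + $23,600 + $8,600 + $15,100 + $24,000 = $120,500 (under)
Week 24–Week 28: $23,600 + $8,600 + $15,100 + $24,000 + $56,800 = $128,100 (under)
No window exceeds $266,000.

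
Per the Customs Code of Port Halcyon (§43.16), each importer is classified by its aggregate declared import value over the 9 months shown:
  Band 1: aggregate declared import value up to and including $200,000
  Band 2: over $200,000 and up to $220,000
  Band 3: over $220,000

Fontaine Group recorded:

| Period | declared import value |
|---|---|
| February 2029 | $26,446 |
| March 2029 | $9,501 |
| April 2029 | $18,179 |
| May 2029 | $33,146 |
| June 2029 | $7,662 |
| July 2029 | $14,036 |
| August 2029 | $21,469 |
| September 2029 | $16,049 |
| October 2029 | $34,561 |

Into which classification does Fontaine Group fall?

Band 1

Aggregate declared import value: $26,446 + $9,501 + $18,179 + $33,146 + $7,662 + $14,036 + $21,469 + $16,049 + $34,561 = $181,049.
$181,049 ≤ $200,000, so Band 1 applies.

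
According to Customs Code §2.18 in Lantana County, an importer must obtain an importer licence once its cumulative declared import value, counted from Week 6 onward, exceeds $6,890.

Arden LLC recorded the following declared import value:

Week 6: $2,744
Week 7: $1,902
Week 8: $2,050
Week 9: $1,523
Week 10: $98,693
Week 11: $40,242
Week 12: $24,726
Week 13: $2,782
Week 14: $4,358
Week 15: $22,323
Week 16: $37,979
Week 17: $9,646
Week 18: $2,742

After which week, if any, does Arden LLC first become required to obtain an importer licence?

Week 9

Through Week 6: $2,744
Through Week 7: $4,646
Through Week 8: $6,696
Through Week 9: $8,219 ← exceeds threshold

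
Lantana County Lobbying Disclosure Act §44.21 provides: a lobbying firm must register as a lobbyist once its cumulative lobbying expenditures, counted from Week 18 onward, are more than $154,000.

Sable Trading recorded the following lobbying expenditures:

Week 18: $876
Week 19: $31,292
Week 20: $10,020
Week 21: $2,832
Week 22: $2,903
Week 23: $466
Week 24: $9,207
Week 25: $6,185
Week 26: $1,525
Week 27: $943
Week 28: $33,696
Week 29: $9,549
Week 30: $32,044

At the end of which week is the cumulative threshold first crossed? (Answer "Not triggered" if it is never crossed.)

Not triggered

Through Week 18: $876
Through Week 19: $32,168
Through Week 20: $42,188
Through Week 21: $45,020
Through Week 22: $47,923
Through Week 23: $48,389
Through Week 24: $57,596
Through Week 25: $63,781
Through Week 26: $65,306
Through Week 27: $66,249
Through Week 28: $99,945
Through Week 29: $109,494
Through Week 30: $141,538
Final cumulative total $141,538 ≤ $154,000; the threshold is never exceeded.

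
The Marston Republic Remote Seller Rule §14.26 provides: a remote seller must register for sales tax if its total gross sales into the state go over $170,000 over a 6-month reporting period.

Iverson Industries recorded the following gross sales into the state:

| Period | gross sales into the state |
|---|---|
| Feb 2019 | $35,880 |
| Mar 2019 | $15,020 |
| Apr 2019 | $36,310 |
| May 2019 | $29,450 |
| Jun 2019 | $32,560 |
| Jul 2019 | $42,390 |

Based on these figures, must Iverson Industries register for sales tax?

Total gross sales into the state: $35,880 + $15,020 + $36,310 + $29,450 + $32,560 + $42,390 = $191,610.
$191,610 > $170,000, so the threshold is exceeded.

Yes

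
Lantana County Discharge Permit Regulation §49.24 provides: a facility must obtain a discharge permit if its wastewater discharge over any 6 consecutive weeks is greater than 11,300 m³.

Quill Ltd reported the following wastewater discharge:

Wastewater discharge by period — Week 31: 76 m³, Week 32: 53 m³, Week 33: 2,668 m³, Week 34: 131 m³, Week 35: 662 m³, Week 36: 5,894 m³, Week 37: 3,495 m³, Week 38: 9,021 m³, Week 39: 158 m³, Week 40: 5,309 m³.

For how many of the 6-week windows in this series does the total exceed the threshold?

4

Week 31–Week 36: 76 m³ + 53 m³ + 2,668 m³ + 131 m³ + 662 m³ + 5,894 m³ = 9,484 m³ (under)
Week 32–Week 37: 53 m³ + 2,668 m³ + 131 m³ + 662 m³ + 5,894 m³ + 3,495 m³ = 12,903 m³ (over)
Week 33–Week 38: 2,668 m³ + 131 m³ + 662 m³ + 5,894 m³ + 3,495 m³ + 9,021 m³ = 21,871 m³ (over)
Week 34–Week 39: 131 m³ + 662 m³ + 5,894 m³ + 3,495 m³ + 9,021 m³ + 158 m³ = 19,361 m³ (over)
Week 35–Week 40: 662 m³ + 5,894 m³ + 3,495 m³ + 9,021 m³ + 158 m³ + 5,309 m³ = 24,539 m³ (over)
4 windows exceed the threshold.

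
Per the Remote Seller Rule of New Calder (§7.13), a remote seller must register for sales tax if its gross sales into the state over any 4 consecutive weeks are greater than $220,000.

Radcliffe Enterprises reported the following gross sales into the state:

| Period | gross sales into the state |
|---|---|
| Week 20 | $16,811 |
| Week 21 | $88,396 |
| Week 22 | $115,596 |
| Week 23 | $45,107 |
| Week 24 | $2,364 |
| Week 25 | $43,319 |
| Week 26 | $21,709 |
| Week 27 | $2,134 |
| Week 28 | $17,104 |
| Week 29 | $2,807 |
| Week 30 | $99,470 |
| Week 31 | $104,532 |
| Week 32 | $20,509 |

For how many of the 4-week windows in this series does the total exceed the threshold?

4

Week 20–Week 23: $16,811 + $88,396 + $115,596 + $45,107 = $265,910 (over)
Week 21–Week 24: $88,396 + $115,596 + $45,107 + $2,364 = $251,463 (over)
Week 22–Week 25: $115,596 + $45,107 + $2,364 + $43,319 = $206,386 (under)
Week 23–Week 26: $45,107 + $2,364 + $43,319 + $21,709 = $112,499 (under)
Week 24–Week 27: $2,364 + $43,319 + $21,709 + $2,134 = $69,526 (under)
Week 25–Week 28: $43,319 + $21,709 + $2,134 + $17,104 = $84,266 (under)
Week 26–Week 29: $21,709 + $2,134 + $17,104 + $2,807 = $43,754 (under)
Week 27–Week 30: $2,134 + $17,104 + $2,807 + $99,470 = $121,515 (under)
Week 28–Week 31: $17,104 + $2,807 + $99,470 + $104,532 = $223,913 (over)
Week 29–Week 32: $2,807 + $99,470 + $104,532 + $20,509 = $227,318 (over)
4 windows exceed the threshold.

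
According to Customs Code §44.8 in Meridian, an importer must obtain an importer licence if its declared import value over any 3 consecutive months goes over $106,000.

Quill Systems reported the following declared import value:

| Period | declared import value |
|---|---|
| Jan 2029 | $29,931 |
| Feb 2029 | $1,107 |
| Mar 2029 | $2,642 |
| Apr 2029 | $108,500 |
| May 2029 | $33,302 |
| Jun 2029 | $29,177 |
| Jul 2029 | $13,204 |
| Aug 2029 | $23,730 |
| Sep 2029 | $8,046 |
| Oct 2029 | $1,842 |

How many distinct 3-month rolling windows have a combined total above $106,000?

3

Jan 2029–Mar 2029: $29,931 + $1,107 + $2,642 = $33,680 (under)
Feb 2029–Apr 2029: $1,107 + $2,642 + $108,500 = $112,249 (over)
Mar 2029–May 2029: $2,642 + $108,500 + $33,302 = $144,444 (over)
Apr 2029–Jun 2029: $108,500 + $33,302 + $29,177 = $170,979 (over)
May 2029–Jul 2029: $33,302 + $29,177 + $13,204 = $75,683 (under)
Jun 2029–Aug 2029: $29,177 + $13,204 + $23,730 = $66,111 (under)
Jul 2029–Sep 2029: $13,204 + $23,730 + $8,046 = $44,980 (under)
Aug 2029–Oct 2029: $23,730 + $8,046 + $1,842 = $33,618 (under)
3 windows exceed the threshold.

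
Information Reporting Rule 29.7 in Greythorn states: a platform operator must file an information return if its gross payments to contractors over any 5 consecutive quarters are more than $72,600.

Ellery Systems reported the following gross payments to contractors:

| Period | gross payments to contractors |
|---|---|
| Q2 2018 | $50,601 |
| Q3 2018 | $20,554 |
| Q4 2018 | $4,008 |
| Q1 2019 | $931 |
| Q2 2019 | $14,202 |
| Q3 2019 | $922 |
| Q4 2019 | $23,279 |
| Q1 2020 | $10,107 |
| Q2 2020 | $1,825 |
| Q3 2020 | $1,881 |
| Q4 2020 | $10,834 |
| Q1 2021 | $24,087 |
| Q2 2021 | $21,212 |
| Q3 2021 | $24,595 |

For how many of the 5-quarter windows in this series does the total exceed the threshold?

Q2 2018–Q2 2019: $50,601 + $20,554 + $4,008 + $931 + $14,202 = $90,296 (over)
Q3 2018–Q3 2019: $20,554 + $4,008 + $931 + $14,202 + $922 = $40,617 (under)
Q4 2018–Q4 2019: $4,008 + $931 + $14,202 + $922 + $23,279 = $43,342 (under)
Q1 2019–Q1 2020: $931 + $14,202 + $922 + $23,279 + $10,107 = $49,441 (under)
Q2 2019–Q2 2020: $14,202 + $922 + $23,279 + $10,107 + $1,825 = $50,335 (under)
Q3 2019–Q3 2020: $922 + $23,279 + $10,107 + $1,825 + $1,881 = $38,014 (under)
Q4 2019–Q4 2020: $23,279 + $10,107 + $1,825 + $1,881 + $10,834 = $47,926 (under)
Q1 2020–Q1 2021: $10,107 + $1,825 + $1,881 + $10,834 + $24,087 = $48,734 (under)
Q2 2020–Q2 2021: $1,825 + $1,881 + $10,834 + $24,087 + $21,212 = $59,839 (under)
Q3 2020–Q3 2021: $1,881 + $10,834 + $24,087 + $21,212 + $24,595 = $82,609 (over)
2 windows exceed the threshold.

2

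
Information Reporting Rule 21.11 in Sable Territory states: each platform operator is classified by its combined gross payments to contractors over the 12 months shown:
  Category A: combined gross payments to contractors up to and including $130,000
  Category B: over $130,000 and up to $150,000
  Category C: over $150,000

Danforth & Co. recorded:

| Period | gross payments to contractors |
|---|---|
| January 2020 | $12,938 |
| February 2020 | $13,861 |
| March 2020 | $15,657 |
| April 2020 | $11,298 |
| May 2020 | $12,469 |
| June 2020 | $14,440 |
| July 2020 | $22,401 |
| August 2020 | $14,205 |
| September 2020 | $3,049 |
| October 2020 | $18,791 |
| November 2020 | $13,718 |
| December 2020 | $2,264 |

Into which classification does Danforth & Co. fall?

Category C

Combined gross payments to contractors: $12,938 + $13,861 + $15,657 + $11,298 + $12,469 + $14,440 + $22,401 + $14,205 + $3,049 + $18,791 + $13,718 + $2,264 = $155,091.
$155,091 > $150,000, so Category C applies.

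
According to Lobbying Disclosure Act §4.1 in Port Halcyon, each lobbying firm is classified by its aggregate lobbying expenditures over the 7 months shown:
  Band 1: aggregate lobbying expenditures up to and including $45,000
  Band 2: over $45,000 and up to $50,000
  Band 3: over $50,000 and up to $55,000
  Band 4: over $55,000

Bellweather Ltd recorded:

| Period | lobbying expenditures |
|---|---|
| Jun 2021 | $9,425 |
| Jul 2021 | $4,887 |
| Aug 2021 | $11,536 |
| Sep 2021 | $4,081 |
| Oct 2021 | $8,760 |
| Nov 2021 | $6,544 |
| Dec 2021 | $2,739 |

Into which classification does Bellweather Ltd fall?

Band 2

Aggregate lobbying expenditures: $9,425 + $4,887 + $11,536 + $4,081 + $8,760 + $6,544 + $2,739 = $47,972.
$45,000 < $47,972 ≤ $50,000, so Band 2 applies.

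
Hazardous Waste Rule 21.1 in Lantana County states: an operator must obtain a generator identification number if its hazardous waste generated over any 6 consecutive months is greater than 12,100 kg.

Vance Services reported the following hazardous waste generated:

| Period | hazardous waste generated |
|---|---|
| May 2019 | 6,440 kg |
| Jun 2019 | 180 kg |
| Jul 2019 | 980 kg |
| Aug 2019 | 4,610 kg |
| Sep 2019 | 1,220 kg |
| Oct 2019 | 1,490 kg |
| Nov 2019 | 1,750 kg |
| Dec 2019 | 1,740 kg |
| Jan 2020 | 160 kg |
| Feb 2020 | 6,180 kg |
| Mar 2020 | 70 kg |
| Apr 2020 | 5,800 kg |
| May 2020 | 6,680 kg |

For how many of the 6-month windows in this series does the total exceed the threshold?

4

May 2019–Oct 2019: 6,440 kg + 180 kg + 980 kg + 4,610 kg + 1,220 kg + 1,490 kg = 14,920 kg (over)
Jun 2019–Nov 2019: 180 kg + 980 kg + 4,610 kg + 1,220 kg + 1,490 kg + 1,750 kg = 10,230 kg (under)
Jul 2019–Dec 2019: 980 kg + 4,610 kg + 1,220 kg + 1,490 kg + 1,750 kg + 1,740 kg = 11,790 kg (under)
Aug 2019–Jan 2020: 4,610 kg + 1,220 kg + 1,490 kg + 1,750 kg + 1,740 kg + 160 kg = 10,970 kg (under)
Sep 2019–Feb 2020: 1,220 kg + 1,490 kg + 1,750 kg + 1,740 kg + 160 kg + 6,180 kg = 12,540 kg (over)
Oct 2019–Mar 2020: 1,490 kg + 1,750 kg + 1,740 kg + 160 kg + 6,180 kg + 70 kg = 11,390 kg (under)
Nov 2019–Apr 2020: 1,750 kg + 1,740 kg + 160 kg + 6,180 kg + 70 kg + 5,800 kg = 15,700 kg (over)
Dec 2019–May 2020: 1,740 kg + 160 kg + 6,180 kg + 70 kg + 5,800 kg + 6,680 kg = 20,630 kg (over)
4 windows exceed the threshold.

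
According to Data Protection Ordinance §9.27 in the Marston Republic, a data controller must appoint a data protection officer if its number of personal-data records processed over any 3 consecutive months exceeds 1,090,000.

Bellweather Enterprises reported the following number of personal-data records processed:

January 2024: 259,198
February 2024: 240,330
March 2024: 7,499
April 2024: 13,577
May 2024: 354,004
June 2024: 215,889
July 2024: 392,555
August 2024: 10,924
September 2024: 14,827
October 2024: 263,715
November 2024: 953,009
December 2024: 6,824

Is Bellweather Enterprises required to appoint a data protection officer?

January 2024–March 2024: 259,198 + 240,330 + 7,499 = 507,027 (under)
February 2024–April 2024: 240,330 + 7,499 + 13,577 = 261,406 (under)
March 2024–May 2024: 7,499 + 13,577 + 354,004 = 375,080 (under)
April 2024–June 2024: 13,577 + 354,004 + 215,889 = 583,470 (under)
May 2024–July 2024: 354,004 + 215,889 + 392,555 = 962,448 (under)
June 2024–August 2024: 215,889 + 392,555 + 10,924 = 619,368 (under)
July 2024–September 2024: 392,555 + 10,924 + 14,827 = 418,306 (under)
August 2024–October 2024: 10,924 + 14,827 + 263,715 = 289,466 (under)
September 2024–November 2024: 14,827 + 263,715 + 953,009 = 1,231,551 (over)
October 2024–December 2024: 263,715 + 953,009 + 6,824 = 1,223,548 (over)
At least one window exceeds 1,090,000.

Yes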